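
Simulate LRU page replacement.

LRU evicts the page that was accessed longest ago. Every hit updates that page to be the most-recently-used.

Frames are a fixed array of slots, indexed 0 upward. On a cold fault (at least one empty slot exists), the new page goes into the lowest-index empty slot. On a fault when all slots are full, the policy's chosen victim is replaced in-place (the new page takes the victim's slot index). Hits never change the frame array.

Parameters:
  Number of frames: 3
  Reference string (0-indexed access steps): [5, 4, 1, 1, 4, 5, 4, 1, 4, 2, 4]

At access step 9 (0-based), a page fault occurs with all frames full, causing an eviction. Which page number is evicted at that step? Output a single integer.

Answer: 5

Derivation:
Step 0: ref 5 -> FAULT, frames=[5,-,-]
Step 1: ref 4 -> FAULT, frames=[5,4,-]
Step 2: ref 1 -> FAULT, frames=[5,4,1]
Step 3: ref 1 -> HIT, frames=[5,4,1]
Step 4: ref 4 -> HIT, frames=[5,4,1]
Step 5: ref 5 -> HIT, frames=[5,4,1]
Step 6: ref 4 -> HIT, frames=[5,4,1]
Step 7: ref 1 -> HIT, frames=[5,4,1]
Step 8: ref 4 -> HIT, frames=[5,4,1]
Step 9: ref 2 -> FAULT, evict 5, frames=[2,4,1]
At step 9: evicted page 5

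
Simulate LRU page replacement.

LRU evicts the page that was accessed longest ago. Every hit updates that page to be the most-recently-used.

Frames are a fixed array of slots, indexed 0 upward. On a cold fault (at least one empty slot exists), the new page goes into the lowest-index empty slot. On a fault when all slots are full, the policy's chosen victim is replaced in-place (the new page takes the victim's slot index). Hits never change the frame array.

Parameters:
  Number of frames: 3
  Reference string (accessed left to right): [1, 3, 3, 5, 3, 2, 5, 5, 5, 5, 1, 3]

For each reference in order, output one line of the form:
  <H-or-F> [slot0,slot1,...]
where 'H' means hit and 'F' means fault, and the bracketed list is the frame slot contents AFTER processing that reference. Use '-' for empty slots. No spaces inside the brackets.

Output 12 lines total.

F [1,-,-]
F [1,3,-]
H [1,3,-]
F [1,3,5]
H [1,3,5]
F [2,3,5]
H [2,3,5]
H [2,3,5]
H [2,3,5]
H [2,3,5]
F [2,1,5]
F [3,1,5]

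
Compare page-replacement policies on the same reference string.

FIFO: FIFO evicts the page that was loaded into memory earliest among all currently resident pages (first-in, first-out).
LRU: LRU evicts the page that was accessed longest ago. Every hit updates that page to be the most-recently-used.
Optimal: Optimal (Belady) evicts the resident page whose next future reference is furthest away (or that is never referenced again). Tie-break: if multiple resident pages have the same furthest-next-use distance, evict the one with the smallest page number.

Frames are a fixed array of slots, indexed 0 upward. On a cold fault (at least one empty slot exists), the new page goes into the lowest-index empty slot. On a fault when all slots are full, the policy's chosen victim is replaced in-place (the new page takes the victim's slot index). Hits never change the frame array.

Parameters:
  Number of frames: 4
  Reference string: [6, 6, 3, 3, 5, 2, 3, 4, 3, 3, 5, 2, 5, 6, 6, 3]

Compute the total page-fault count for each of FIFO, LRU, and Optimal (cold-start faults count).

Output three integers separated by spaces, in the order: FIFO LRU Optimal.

Answer: 7 6 6

Derivation:
--- FIFO ---
  step 0: ref 6 -> FAULT, frames=[6,-,-,-] (faults so far: 1)
  step 1: ref 6 -> HIT, frames=[6,-,-,-] (faults so far: 1)
  step 2: ref 3 -> FAULT, frames=[6,3,-,-] (faults so far: 2)
  step 3: ref 3 -> HIT, frames=[6,3,-,-] (faults so far: 2)
  step 4: ref 5 -> FAULT, frames=[6,3,5,-] (faults so far: 3)
  step 5: ref 2 -> FAULT, frames=[6,3,5,2] (faults so far: 4)
  step 6: ref 3 -> HIT, frames=[6,3,5,2] (faults so far: 4)
  step 7: ref 4 -> FAULT, evict 6, frames=[4,3,5,2] (faults so far: 5)
  step 8: ref 3 -> HIT, frames=[4,3,5,2] (faults so far: 5)
  step 9: ref 3 -> HIT, frames=[4,3,5,2] (faults so far: 5)
  step 10: ref 5 -> HIT, frames=[4,3,5,2] (faults so far: 5)
  step 11: ref 2 -> HIT, frames=[4,3,5,2] (faults so far: 5)
  step 12: ref 5 -> HIT, frames=[4,3,5,2] (faults so far: 5)
  step 13: ref 6 -> FAULT, evict 3, frames=[4,6,5,2] (faults so far: 6)
  step 14: ref 6 -> HIT, frames=[4,6,5,2] (faults so far: 6)
  step 15: ref 3 -> FAULT, evict 5, frames=[4,6,3,2] (faults so far: 7)
  FIFO total faults: 7
--- LRU ---
  step 0: ref 6 -> FAULT, frames=[6,-,-,-] (faults so far: 1)
  step 1: ref 6 -> HIT, frames=[6,-,-,-] (faults so far: 1)
  step 2: ref 3 -> FAULT, frames=[6,3,-,-] (faults so far: 2)
  step 3: ref 3 -> HIT, frames=[6,3,-,-] (faults so far: 2)
  step 4: ref 5 -> FAULT, frames=[6,3,5,-] (faults so far: 3)
  step 5: ref 2 -> FAULT, frames=[6,3,5,2] (faults so far: 4)
  step 6: ref 3 -> HIT, frames=[6,3,5,2] (faults so far: 4)
  step 7: ref 4 -> FAULT, evict 6, frames=[4,3,5,2] (faults so far: 5)
  step 8: ref 3 -> HIT, frames=[4,3,5,2] (faults so far: 5)
  step 9: ref 3 -> HIT, frames=[4,3,5,2] (faults so far: 5)
  step 10: ref 5 -> HIT, frames=[4,3,5,2] (faults so far: 5)
  step 11: ref 2 -> HIT, frames=[4,3,5,2] (faults so far: 5)
  step 12: ref 5 -> HIT, frames=[4,3,5,2] (faults so far: 5)
  step 13: ref 6 -> FAULT, evict 4, frames=[6,3,5,2] (faults so far: 6)
  step 14: ref 6 -> HIT, frames=[6,3,5,2] (faults so far: 6)
  step 15: ref 3 -> HIT, frames=[6,3,5,2] (faults so far: 6)
  LRU total faults: 6
--- Optimal ---
  step 0: ref 6 -> FAULT, frames=[6,-,-,-] (faults so far: 1)
  step 1: ref 6 -> HIT, frames=[6,-,-,-] (faults so far: 1)
  step 2: ref 3 -> FAULT, frames=[6,3,-,-] (faults so far: 2)
  step 3: ref 3 -> HIT, frames=[6,3,-,-] (faults so far: 2)
  step 4: ref 5 -> FAULT, frames=[6,3,5,-] (faults so far: 3)
  step 5: ref 2 -> FAULT, frames=[6,3,5,2] (faults so far: 4)
  step 6: ref 3 -> HIT, frames=[6,3,5,2] (faults so far: 4)
  step 7: ref 4 -> FAULT, evict 6, frames=[4,3,5,2] (faults so far: 5)
  step 8: ref 3 -> HIT, frames=[4,3,5,2] (faults so far: 5)
  step 9: ref 3 -> HIT, frames=[4,3,5,2] (faults so far: 5)
  step 10: ref 5 -> HIT, frames=[4,3,5,2] (faults so far: 5)
  step 11: ref 2 -> HIT, frames=[4,3,5,2] (faults so far: 5)
  step 12: ref 5 -> HIT, frames=[4,3,5,2] (faults so far: 5)
  step 13: ref 6 -> FAULT, evict 2, frames=[4,3,5,6] (faults so far: 6)
  step 14: ref 6 -> HIT, frames=[4,3,5,6] (faults so far: 6)
  step 15: ref 3 -> HIT, frames=[4,3,5,6] (faults so far: 6)
  Optimal total faults: 6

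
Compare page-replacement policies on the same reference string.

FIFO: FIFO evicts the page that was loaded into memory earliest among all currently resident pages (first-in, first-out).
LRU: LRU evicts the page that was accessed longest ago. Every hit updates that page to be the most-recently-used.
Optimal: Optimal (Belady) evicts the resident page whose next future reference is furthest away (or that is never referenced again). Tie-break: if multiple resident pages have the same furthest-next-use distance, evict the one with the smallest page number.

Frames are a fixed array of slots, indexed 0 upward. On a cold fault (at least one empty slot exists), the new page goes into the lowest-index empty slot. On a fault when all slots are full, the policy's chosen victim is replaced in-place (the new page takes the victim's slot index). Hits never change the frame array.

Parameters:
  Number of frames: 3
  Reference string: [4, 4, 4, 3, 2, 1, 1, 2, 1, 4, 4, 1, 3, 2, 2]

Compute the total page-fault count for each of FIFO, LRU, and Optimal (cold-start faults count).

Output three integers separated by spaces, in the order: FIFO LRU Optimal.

Answer: 7 7 5

Derivation:
--- FIFO ---
  step 0: ref 4 -> FAULT, frames=[4,-,-] (faults so far: 1)
  step 1: ref 4 -> HIT, frames=[4,-,-] (faults so far: 1)
  step 2: ref 4 -> HIT, frames=[4,-,-] (faults so far: 1)
  step 3: ref 3 -> FAULT, frames=[4,3,-] (faults so far: 2)
  step 4: ref 2 -> FAULT, frames=[4,3,2] (faults so far: 3)
  step 5: ref 1 -> FAULT, evict 4, frames=[1,3,2] (faults so far: 4)
  step 6: ref 1 -> HIT, frames=[1,3,2] (faults so far: 4)
  step 7: ref 2 -> HIT, frames=[1,3,2] (faults so far: 4)
  step 8: ref 1 -> HIT, frames=[1,3,2] (faults so far: 4)
  step 9: ref 4 -> FAULT, evict 3, frames=[1,4,2] (faults so far: 5)
  step 10: ref 4 -> HIT, frames=[1,4,2] (faults so far: 5)
  step 11: ref 1 -> HIT, frames=[1,4,2] (faults so far: 5)
  step 12: ref 3 -> FAULT, evict 2, frames=[1,4,3] (faults so far: 6)
  step 13: ref 2 -> FAULT, evict 1, frames=[2,4,3] (faults so far: 7)
  step 14: ref 2 -> HIT, frames=[2,4,3] (faults so far: 7)
  FIFO total faults: 7
--- LRU ---
  step 0: ref 4 -> FAULT, frames=[4,-,-] (faults so far: 1)
  step 1: ref 4 -> HIT, frames=[4,-,-] (faults so far: 1)
  step 2: ref 4 -> HIT, frames=[4,-,-] (faults so far: 1)
  step 3: ref 3 -> FAULT, frames=[4,3,-] (faults so far: 2)
  step 4: ref 2 -> FAULT, frames=[4,3,2] (faults so far: 3)
  step 5: ref 1 -> FAULT, evict 4, frames=[1,3,2] (faults so far: 4)
  step 6: ref 1 -> HIT, frames=[1,3,2] (faults so far: 4)
  step 7: ref 2 -> HIT, frames=[1,3,2] (faults so far: 4)
  step 8: ref 1 -> HIT, frames=[1,3,2] (faults so far: 4)
  step 9: ref 4 -> FAULT, evict 3, frames=[1,4,2] (faults so far: 5)
  step 10: ref 4 -> HIT, frames=[1,4,2] (faults so far: 5)
  step 11: ref 1 -> HIT, frames=[1,4,2] (faults so far: 5)
  step 12: ref 3 -> FAULT, evict 2, frames=[1,4,3] (faults so far: 6)
  step 13: ref 2 -> FAULT, evict 4, frames=[1,2,3] (faults so far: 7)
  step 14: ref 2 -> HIT, frames=[1,2,3] (faults so far: 7)
  LRU total faults: 7
--- Optimal ---
  step 0: ref 4 -> FAULT, frames=[4,-,-] (faults so far: 1)
  step 1: ref 4 -> HIT, frames=[4,-,-] (faults so far: 1)
  step 2: ref 4 -> HIT, frames=[4,-,-] (faults so far: 1)
  step 3: ref 3 -> FAULT, frames=[4,3,-] (faults so far: 2)
  step 4: ref 2 -> FAULT, frames=[4,3,2] (faults so far: 3)
  step 5: ref 1 -> FAULT, evict 3, frames=[4,1,2] (faults so far: 4)
  step 6: ref 1 -> HIT, frames=[4,1,2] (faults so far: 4)
  step 7: ref 2 -> HIT, frames=[4,1,2] (faults so far: 4)
  step 8: ref 1 -> HIT, frames=[4,1,2] (faults so far: 4)
  step 9: ref 4 -> HIT, frames=[4,1,2] (faults so far: 4)
  step 10: ref 4 -> HIT, frames=[4,1,2] (faults so far: 4)
  step 11: ref 1 -> HIT, frames=[4,1,2] (faults so far: 4)
  step 12: ref 3 -> FAULT, evict 1, frames=[4,3,2] (faults so far: 5)
  step 13: ref 2 -> HIT, frames=[4,3,2] (faults so far: 5)
  step 14: ref 2 -> HIT, frames=[4,3,2] (faults so far: 5)
  Optimal total faults: 5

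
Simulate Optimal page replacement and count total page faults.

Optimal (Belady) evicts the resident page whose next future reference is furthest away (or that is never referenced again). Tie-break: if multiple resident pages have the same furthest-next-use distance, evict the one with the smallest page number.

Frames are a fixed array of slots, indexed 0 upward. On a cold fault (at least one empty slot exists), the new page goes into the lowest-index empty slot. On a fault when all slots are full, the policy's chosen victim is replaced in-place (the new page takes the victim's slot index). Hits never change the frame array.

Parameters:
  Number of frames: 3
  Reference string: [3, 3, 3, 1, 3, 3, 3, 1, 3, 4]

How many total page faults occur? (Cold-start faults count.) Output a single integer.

Answer: 3

Derivation:
Step 0: ref 3 → FAULT, frames=[3,-,-]
Step 1: ref 3 → HIT, frames=[3,-,-]
Step 2: ref 3 → HIT, frames=[3,-,-]
Step 3: ref 1 → FAULT, frames=[3,1,-]
Step 4: ref 3 → HIT, frames=[3,1,-]
Step 5: ref 3 → HIT, frames=[3,1,-]
Step 6: ref 3 → HIT, frames=[3,1,-]
Step 7: ref 1 → HIT, frames=[3,1,-]
Step 8: ref 3 → HIT, frames=[3,1,-]
Step 9: ref 4 → FAULT, frames=[3,1,4]
Total faults: 3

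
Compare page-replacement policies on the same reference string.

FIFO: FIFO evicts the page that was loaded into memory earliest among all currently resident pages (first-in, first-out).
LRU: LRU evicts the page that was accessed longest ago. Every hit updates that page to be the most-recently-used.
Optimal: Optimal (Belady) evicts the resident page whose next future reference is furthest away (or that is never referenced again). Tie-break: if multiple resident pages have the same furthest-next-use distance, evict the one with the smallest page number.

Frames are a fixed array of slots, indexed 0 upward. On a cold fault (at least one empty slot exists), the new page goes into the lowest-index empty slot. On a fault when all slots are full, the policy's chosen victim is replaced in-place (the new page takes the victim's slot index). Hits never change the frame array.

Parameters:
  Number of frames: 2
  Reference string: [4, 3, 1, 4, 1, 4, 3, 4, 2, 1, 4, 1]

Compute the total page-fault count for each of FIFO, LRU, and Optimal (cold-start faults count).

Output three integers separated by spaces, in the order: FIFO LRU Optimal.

Answer: 8 8 6

Derivation:
--- FIFO ---
  step 0: ref 4 -> FAULT, frames=[4,-] (faults so far: 1)
  step 1: ref 3 -> FAULT, frames=[4,3] (faults so far: 2)
  step 2: ref 1 -> FAULT, evict 4, frames=[1,3] (faults so far: 3)
  step 3: ref 4 -> FAULT, evict 3, frames=[1,4] (faults so far: 4)
  step 4: ref 1 -> HIT, frames=[1,4] (faults so far: 4)
  step 5: ref 4 -> HIT, frames=[1,4] (faults so far: 4)
  step 6: ref 3 -> FAULT, evict 1, frames=[3,4] (faults so far: 5)
  step 7: ref 4 -> HIT, frames=[3,4] (faults so far: 5)
  step 8: ref 2 -> FAULT, evict 4, frames=[3,2] (faults so far: 6)
  step 9: ref 1 -> FAULT, evict 3, frames=[1,2] (faults so far: 7)
  step 10: ref 4 -> FAULT, evict 2, frames=[1,4] (faults so far: 8)
  step 11: ref 1 -> HIT, frames=[1,4] (faults so far: 8)
  FIFO total faults: 8
--- LRU ---
  step 0: ref 4 -> FAULT, frames=[4,-] (faults so far: 1)
  step 1: ref 3 -> FAULT, frames=[4,3] (faults so far: 2)
  step 2: ref 1 -> FAULT, evict 4, frames=[1,3] (faults so far: 3)
  step 3: ref 4 -> FAULT, evict 3, frames=[1,4] (faults so far: 4)
  step 4: ref 1 -> HIT, frames=[1,4] (faults so far: 4)
  step 5: ref 4 -> HIT, frames=[1,4] (faults so far: 4)
  step 6: ref 3 -> FAULT, evict 1, frames=[3,4] (faults so far: 5)
  step 7: ref 4 -> HIT, frames=[3,4] (faults so far: 5)
  step 8: ref 2 -> FAULT, evict 3, frames=[2,4] (faults so far: 6)
  step 9: ref 1 -> FAULT, evict 4, frames=[2,1] (faults so far: 7)
  step 10: ref 4 -> FAULT, evict 2, frames=[4,1] (faults so far: 8)
  step 11: ref 1 -> HIT, frames=[4,1] (faults so far: 8)
  LRU total faults: 8
--- Optimal ---
  step 0: ref 4 -> FAULT, frames=[4,-] (faults so far: 1)
  step 1: ref 3 -> FAULT, frames=[4,3] (faults so far: 2)
  step 2: ref 1 -> FAULT, evict 3, frames=[4,1] (faults so far: 3)
  step 3: ref 4 -> HIT, frames=[4,1] (faults so far: 3)
  step 4: ref 1 -> HIT, frames=[4,1] (faults so far: 3)
  step 5: ref 4 -> HIT, frames=[4,1] (faults so far: 3)
  step 6: ref 3 -> FAULT, evict 1, frames=[4,3] (faults so far: 4)
  step 7: ref 4 -> HIT, frames=[4,3] (faults so far: 4)
  step 8: ref 2 -> FAULT, evict 3, frames=[4,2] (faults so far: 5)
  step 9: ref 1 -> FAULT, evict 2, frames=[4,1] (faults so far: 6)
  step 10: ref 4 -> HIT, frames=[4,1] (faults so far: 6)
  step 11: ref 1 -> HIT, frames=[4,1] (faults so far: 6)
  Optimal total faults: 6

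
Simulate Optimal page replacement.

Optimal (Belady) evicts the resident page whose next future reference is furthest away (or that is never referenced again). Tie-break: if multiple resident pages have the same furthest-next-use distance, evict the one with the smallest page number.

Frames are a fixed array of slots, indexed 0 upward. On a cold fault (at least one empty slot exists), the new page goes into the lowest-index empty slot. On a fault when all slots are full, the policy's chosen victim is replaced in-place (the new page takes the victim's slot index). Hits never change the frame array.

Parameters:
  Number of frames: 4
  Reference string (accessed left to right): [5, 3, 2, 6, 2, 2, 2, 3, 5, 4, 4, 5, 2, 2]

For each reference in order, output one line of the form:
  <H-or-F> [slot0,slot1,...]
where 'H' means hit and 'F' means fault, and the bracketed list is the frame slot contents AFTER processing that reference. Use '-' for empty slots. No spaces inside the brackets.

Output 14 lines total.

F [5,-,-,-]
F [5,3,-,-]
F [5,3,2,-]
F [5,3,2,6]
H [5,3,2,6]
H [5,3,2,6]
H [5,3,2,6]
H [5,3,2,6]
H [5,3,2,6]
F [5,4,2,6]
H [5,4,2,6]
H [5,4,2,6]
H [5,4,2,6]
H [5,4,2,6]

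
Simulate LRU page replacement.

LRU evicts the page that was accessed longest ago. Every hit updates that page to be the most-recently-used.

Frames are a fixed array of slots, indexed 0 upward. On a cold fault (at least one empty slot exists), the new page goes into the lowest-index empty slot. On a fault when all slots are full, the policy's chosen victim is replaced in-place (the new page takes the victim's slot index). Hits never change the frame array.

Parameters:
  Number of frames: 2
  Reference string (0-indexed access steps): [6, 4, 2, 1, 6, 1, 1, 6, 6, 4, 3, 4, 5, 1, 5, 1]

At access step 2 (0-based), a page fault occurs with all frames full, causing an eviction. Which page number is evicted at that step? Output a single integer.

Answer: 6

Derivation:
Step 0: ref 6 -> FAULT, frames=[6,-]
Step 1: ref 4 -> FAULT, frames=[6,4]
Step 2: ref 2 -> FAULT, evict 6, frames=[2,4]
At step 2: evicted page 6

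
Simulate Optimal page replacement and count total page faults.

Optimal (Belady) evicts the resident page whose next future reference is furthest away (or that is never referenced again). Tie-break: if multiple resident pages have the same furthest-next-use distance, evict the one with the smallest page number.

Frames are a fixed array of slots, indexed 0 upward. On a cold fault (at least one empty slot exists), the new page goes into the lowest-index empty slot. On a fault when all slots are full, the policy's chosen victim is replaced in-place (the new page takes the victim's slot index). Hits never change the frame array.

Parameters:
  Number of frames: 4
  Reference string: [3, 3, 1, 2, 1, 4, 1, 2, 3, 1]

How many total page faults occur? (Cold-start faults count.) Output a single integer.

Answer: 4

Derivation:
Step 0: ref 3 → FAULT, frames=[3,-,-,-]
Step 1: ref 3 → HIT, frames=[3,-,-,-]
Step 2: ref 1 → FAULT, frames=[3,1,-,-]
Step 3: ref 2 → FAULT, frames=[3,1,2,-]
Step 4: ref 1 → HIT, frames=[3,1,2,-]
Step 5: ref 4 → FAULT, frames=[3,1,2,4]
Step 6: ref 1 → HIT, frames=[3,1,2,4]
Step 7: ref 2 → HIT, frames=[3,1,2,4]
Step 8: ref 3 → HIT, frames=[3,1,2,4]
Step 9: ref 1 → HIT, frames=[3,1,2,4]
Total faults: 4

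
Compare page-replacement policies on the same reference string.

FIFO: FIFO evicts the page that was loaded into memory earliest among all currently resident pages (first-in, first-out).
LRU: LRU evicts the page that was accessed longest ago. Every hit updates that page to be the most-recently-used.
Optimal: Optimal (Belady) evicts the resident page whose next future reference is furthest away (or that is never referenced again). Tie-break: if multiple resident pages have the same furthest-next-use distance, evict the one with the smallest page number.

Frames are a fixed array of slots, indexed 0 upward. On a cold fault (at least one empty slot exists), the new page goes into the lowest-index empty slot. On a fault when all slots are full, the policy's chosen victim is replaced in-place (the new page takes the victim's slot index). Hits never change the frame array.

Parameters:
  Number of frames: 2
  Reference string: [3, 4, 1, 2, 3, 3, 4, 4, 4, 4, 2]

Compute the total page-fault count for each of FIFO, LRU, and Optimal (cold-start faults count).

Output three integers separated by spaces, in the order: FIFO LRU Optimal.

--- FIFO ---
  step 0: ref 3 -> FAULT, frames=[3,-] (faults so far: 1)
  step 1: ref 4 -> FAULT, frames=[3,4] (faults so far: 2)
  step 2: ref 1 -> FAULT, evict 3, frames=[1,4] (faults so far: 3)
  step 3: ref 2 -> FAULT, evict 4, frames=[1,2] (faults so far: 4)
  step 4: ref 3 -> FAULT, evict 1, frames=[3,2] (faults so far: 5)
  step 5: ref 3 -> HIT, frames=[3,2] (faults so far: 5)
  step 6: ref 4 -> FAULT, evict 2, frames=[3,4] (faults so far: 6)
  step 7: ref 4 -> HIT, frames=[3,4] (faults so far: 6)
  step 8: ref 4 -> HIT, frames=[3,4] (faults so far: 6)
  step 9: ref 4 -> HIT, frames=[3,4] (faults so far: 6)
  step 10: ref 2 -> FAULT, evict 3, frames=[2,4] (faults so far: 7)
  FIFO total faults: 7
--- LRU ---
  step 0: ref 3 -> FAULT, frames=[3,-] (faults so far: 1)
  step 1: ref 4 -> FAULT, frames=[3,4] (faults so far: 2)
  step 2: ref 1 -> FAULT, evict 3, frames=[1,4] (faults so far: 3)
  step 3: ref 2 -> FAULT, evict 4, frames=[1,2] (faults so far: 4)
  step 4: ref 3 -> FAULT, evict 1, frames=[3,2] (faults so far: 5)
  step 5: ref 3 -> HIT, frames=[3,2] (faults so far: 5)
  step 6: ref 4 -> FAULT, evict 2, frames=[3,4] (faults so far: 6)
  step 7: ref 4 -> HIT, frames=[3,4] (faults so far: 6)
  step 8: ref 4 -> HIT, frames=[3,4] (faults so far: 6)
  step 9: ref 4 -> HIT, frames=[3,4] (faults so far: 6)
  step 10: ref 2 -> FAULT, evict 3, frames=[2,4] (faults so far: 7)
  LRU total faults: 7
--- Optimal ---
  step 0: ref 3 -> FAULT, frames=[3,-] (faults so far: 1)
  step 1: ref 4 -> FAULT, frames=[3,4] (faults so far: 2)
  step 2: ref 1 -> FAULT, evict 4, frames=[3,1] (faults so far: 3)
  step 3: ref 2 -> FAULT, evict 1, frames=[3,2] (faults so far: 4)
  step 4: ref 3 -> HIT, frames=[3,2] (faults so far: 4)
  step 5: ref 3 -> HIT, frames=[3,2] (faults so far: 4)
  step 6: ref 4 -> FAULT, evict 3, frames=[4,2] (faults so far: 5)
  step 7: ref 4 -> HIT, frames=[4,2] (faults so far: 5)
  step 8: ref 4 -> HIT, frames=[4,2] (faults so far: 5)
  step 9: ref 4 -> HIT, frames=[4,2] (faults so far: 5)
  step 10: ref 2 -> HIT, frames=[4,2] (faults so far: 5)
  Optimal total faults: 5

Answer: 7 7 5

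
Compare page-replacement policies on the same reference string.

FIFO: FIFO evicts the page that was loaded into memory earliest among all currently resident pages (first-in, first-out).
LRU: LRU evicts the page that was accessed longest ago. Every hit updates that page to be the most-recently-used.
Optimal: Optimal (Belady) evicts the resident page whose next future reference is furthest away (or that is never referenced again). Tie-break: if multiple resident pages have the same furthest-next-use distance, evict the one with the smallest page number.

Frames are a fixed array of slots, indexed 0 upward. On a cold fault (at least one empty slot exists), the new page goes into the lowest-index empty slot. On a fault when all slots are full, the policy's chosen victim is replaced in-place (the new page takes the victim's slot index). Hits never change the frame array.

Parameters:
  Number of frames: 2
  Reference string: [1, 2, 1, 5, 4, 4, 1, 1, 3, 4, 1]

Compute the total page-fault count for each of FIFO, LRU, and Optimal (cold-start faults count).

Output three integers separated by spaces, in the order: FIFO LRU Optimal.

--- FIFO ---
  step 0: ref 1 -> FAULT, frames=[1,-] (faults so far: 1)
  step 1: ref 2 -> FAULT, frames=[1,2] (faults so far: 2)
  step 2: ref 1 -> HIT, frames=[1,2] (faults so far: 2)
  step 3: ref 5 -> FAULT, evict 1, frames=[5,2] (faults so far: 3)
  step 4: ref 4 -> FAULT, evict 2, frames=[5,4] (faults so far: 4)
  step 5: ref 4 -> HIT, frames=[5,4] (faults so far: 4)
  step 6: ref 1 -> FAULT, evict 5, frames=[1,4] (faults so far: 5)
  step 7: ref 1 -> HIT, frames=[1,4] (faults so far: 5)
  step 8: ref 3 -> FAULT, evict 4, frames=[1,3] (faults so far: 6)
  step 9: ref 4 -> FAULT, evict 1, frames=[4,3] (faults so far: 7)
  step 10: ref 1 -> FAULT, evict 3, frames=[4,1] (faults so far: 8)
  FIFO total faults: 8
--- LRU ---
  step 0: ref 1 -> FAULT, frames=[1,-] (faults so far: 1)
  step 1: ref 2 -> FAULT, frames=[1,2] (faults so far: 2)
  step 2: ref 1 -> HIT, frames=[1,2] (faults so far: 2)
  step 3: ref 5 -> FAULT, evict 2, frames=[1,5] (faults so far: 3)
  step 4: ref 4 -> FAULT, evict 1, frames=[4,5] (faults so far: 4)
  step 5: ref 4 -> HIT, frames=[4,5] (faults so far: 4)
  step 6: ref 1 -> FAULT, evict 5, frames=[4,1] (faults so far: 5)
  step 7: ref 1 -> HIT, frames=[4,1] (faults so far: 5)
  step 8: ref 3 -> FAULT, evict 4, frames=[3,1] (faults so far: 6)
  step 9: ref 4 -> FAULT, evict 1, frames=[3,4] (faults so far: 7)
  step 10: ref 1 -> FAULT, evict 3, frames=[1,4] (faults so far: 8)
  LRU total faults: 8
--- Optimal ---
  step 0: ref 1 -> FAULT, frames=[1,-] (faults so far: 1)
  step 1: ref 2 -> FAULT, frames=[1,2] (faults so far: 2)
  step 2: ref 1 -> HIT, frames=[1,2] (faults so far: 2)
  step 3: ref 5 -> FAULT, evict 2, frames=[1,5] (faults so far: 3)
  step 4: ref 4 -> FAULT, evict 5, frames=[1,4] (faults so far: 4)
  step 5: ref 4 -> HIT, frames=[1,4] (faults so far: 4)
  step 6: ref 1 -> HIT, frames=[1,4] (faults so far: 4)
  step 7: ref 1 -> HIT, frames=[1,4] (faults so far: 4)
  step 8: ref 3 -> FAULT, evict 1, frames=[3,4] (faults so far: 5)
  step 9: ref 4 -> HIT, frames=[3,4] (faults so far: 5)
  step 10: ref 1 -> FAULT, evict 3, frames=[1,4] (faults so far: 6)
  Optimal total faults: 6

Answer: 8 8 6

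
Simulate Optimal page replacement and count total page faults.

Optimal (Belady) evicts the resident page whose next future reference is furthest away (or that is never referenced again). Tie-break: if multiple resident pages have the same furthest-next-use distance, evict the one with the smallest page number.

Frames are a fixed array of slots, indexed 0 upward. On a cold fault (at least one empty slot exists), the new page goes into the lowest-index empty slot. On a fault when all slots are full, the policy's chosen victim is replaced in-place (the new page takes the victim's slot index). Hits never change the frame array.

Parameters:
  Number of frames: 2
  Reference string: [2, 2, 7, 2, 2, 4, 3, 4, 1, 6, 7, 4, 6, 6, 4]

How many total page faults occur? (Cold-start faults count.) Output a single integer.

Step 0: ref 2 → FAULT, frames=[2,-]
Step 1: ref 2 → HIT, frames=[2,-]
Step 2: ref 7 → FAULT, frames=[2,7]
Step 3: ref 2 → HIT, frames=[2,7]
Step 4: ref 2 → HIT, frames=[2,7]
Step 5: ref 4 → FAULT (evict 2), frames=[4,7]
Step 6: ref 3 → FAULT (evict 7), frames=[4,3]
Step 7: ref 4 → HIT, frames=[4,3]
Step 8: ref 1 → FAULT (evict 3), frames=[4,1]
Step 9: ref 6 → FAULT (evict 1), frames=[4,6]
Step 10: ref 7 → FAULT (evict 6), frames=[4,7]
Step 11: ref 4 → HIT, frames=[4,7]
Step 12: ref 6 → FAULT (evict 7), frames=[4,6]
Step 13: ref 6 → HIT, frames=[4,6]
Step 14: ref 4 → HIT, frames=[4,6]
Total faults: 8

Answer: 8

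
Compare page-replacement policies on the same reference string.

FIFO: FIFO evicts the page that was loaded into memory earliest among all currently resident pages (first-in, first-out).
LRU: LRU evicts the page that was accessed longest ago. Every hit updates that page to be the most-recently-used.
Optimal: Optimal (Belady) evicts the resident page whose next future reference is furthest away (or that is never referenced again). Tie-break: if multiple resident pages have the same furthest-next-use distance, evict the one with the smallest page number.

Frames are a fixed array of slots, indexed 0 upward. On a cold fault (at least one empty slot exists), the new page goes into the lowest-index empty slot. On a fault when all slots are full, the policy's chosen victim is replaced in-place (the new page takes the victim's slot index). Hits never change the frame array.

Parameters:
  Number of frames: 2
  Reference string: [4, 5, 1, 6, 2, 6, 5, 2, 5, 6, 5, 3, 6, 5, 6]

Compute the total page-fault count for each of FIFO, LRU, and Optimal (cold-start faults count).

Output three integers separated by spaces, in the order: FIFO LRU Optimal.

Answer: 10 11 9

Derivation:
--- FIFO ---
  step 0: ref 4 -> FAULT, frames=[4,-] (faults so far: 1)
  step 1: ref 5 -> FAULT, frames=[4,5] (faults so far: 2)
  step 2: ref 1 -> FAULT, evict 4, frames=[1,5] (faults so far: 3)
  step 3: ref 6 -> FAULT, evict 5, frames=[1,6] (faults so far: 4)
  step 4: ref 2 -> FAULT, evict 1, frames=[2,6] (faults so far: 5)
  step 5: ref 6 -> HIT, frames=[2,6] (faults so far: 5)
  step 6: ref 5 -> FAULT, evict 6, frames=[2,5] (faults so far: 6)
  step 7: ref 2 -> HIT, frames=[2,5] (faults so far: 6)
  step 8: ref 5 -> HIT, frames=[2,5] (faults so far: 6)
  step 9: ref 6 -> FAULT, evict 2, frames=[6,5] (faults so far: 7)
  step 10: ref 5 -> HIT, frames=[6,5] (faults so far: 7)
  step 11: ref 3 -> FAULT, evict 5, frames=[6,3] (faults so far: 8)
  step 12: ref 6 -> HIT, frames=[6,3] (faults so far: 8)
  step 13: ref 5 -> FAULT, evict 6, frames=[5,3] (faults so far: 9)
  step 14: ref 6 -> FAULT, evict 3, frames=[5,6] (faults so far: 10)
  FIFO total faults: 10
--- LRU ---
  step 0: ref 4 -> FAULT, frames=[4,-] (faults so far: 1)
  step 1: ref 5 -> FAULT, frames=[4,5] (faults so far: 2)
  step 2: ref 1 -> FAULT, evict 4, frames=[1,5] (faults so far: 3)
  step 3: ref 6 -> FAULT, evict 5, frames=[1,6] (faults so far: 4)
  step 4: ref 2 -> FAULT, evict 1, frames=[2,6] (faults so far: 5)
  step 5: ref 6 -> HIT, frames=[2,6] (faults so far: 5)
  step 6: ref 5 -> FAULT, evict 2, frames=[5,6] (faults so far: 6)
  step 7: ref 2 -> FAULT, evict 6, frames=[5,2] (faults so far: 7)
  step 8: ref 5 -> HIT, frames=[5,2] (faults so far: 7)
  step 9: ref 6 -> FAULT, evict 2, frames=[5,6] (faults so far: 8)
  step 10: ref 5 -> HIT, frames=[5,6] (faults so far: 8)
  step 11: ref 3 -> FAULT, evict 6, frames=[5,3] (faults so far: 9)
  step 12: ref 6 -> FAULT, evict 5, frames=[6,3] (faults so far: 10)
  step 13: ref 5 -> FAULT, evict 3, frames=[6,5] (faults so far: 11)
  step 14: ref 6 -> HIT, frames=[6,5] (faults so far: 11)
  LRU total faults: 11
--- Optimal ---
  step 0: ref 4 -> FAULT, frames=[4,-] (faults so far: 1)
  step 1: ref 5 -> FAULT, frames=[4,5] (faults so far: 2)
  step 2: ref 1 -> FAULT, evict 4, frames=[1,5] (faults so far: 3)
  step 3: ref 6 -> FAULT, evict 1, frames=[6,5] (faults so far: 4)
  step 4: ref 2 -> FAULT, evict 5, frames=[6,2] (faults so far: 5)
  step 5: ref 6 -> HIT, frames=[6,2] (faults so far: 5)
  step 6: ref 5 -> FAULT, evict 6, frames=[5,2] (faults so far: 6)
  step 7: ref 2 -> HIT, frames=[5,2] (faults so far: 6)
  step 8: ref 5 -> HIT, frames=[5,2] (faults so far: 6)
  step 9: ref 6 -> FAULT, evict 2, frames=[5,6] (faults so far: 7)
  step 10: ref 5 -> HIT, frames=[5,6] (faults so far: 7)
  step 11: ref 3 -> FAULT, evict 5, frames=[3,6] (faults so far: 8)
  step 12: ref 6 -> HIT, frames=[3,6] (faults so far: 8)
  step 13: ref 5 -> FAULT, evict 3, frames=[5,6] (faults so far: 9)
  step 14: ref 6 -> HIT, frames=[5,6] (faults so far: 9)
  Optimal total faults: 9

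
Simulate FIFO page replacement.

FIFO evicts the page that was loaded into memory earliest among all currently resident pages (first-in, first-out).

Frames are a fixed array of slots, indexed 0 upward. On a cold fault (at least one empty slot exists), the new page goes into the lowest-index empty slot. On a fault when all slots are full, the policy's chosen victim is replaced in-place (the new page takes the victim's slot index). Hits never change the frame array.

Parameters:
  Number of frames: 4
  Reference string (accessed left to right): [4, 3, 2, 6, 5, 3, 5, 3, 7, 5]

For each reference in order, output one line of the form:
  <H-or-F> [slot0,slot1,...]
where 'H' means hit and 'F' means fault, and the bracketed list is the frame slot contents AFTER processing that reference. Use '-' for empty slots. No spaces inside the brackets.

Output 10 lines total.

F [4,-,-,-]
F [4,3,-,-]
F [4,3,2,-]
F [4,3,2,6]
F [5,3,2,6]
H [5,3,2,6]
H [5,3,2,6]
H [5,3,2,6]
F [5,7,2,6]
H [5,7,2,6]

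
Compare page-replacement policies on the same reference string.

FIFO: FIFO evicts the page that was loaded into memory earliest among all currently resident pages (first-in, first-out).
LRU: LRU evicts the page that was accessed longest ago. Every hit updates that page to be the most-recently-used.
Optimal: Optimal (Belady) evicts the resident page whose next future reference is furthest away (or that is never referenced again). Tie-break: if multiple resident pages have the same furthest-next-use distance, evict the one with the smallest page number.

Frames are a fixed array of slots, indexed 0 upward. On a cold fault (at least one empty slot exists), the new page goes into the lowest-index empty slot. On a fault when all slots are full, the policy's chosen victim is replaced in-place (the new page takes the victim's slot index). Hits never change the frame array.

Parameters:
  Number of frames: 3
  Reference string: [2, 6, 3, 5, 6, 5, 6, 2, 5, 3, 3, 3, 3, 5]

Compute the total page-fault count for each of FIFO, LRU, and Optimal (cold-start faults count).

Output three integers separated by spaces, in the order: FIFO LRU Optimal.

--- FIFO ---
  step 0: ref 2 -> FAULT, frames=[2,-,-] (faults so far: 1)
  step 1: ref 6 -> FAULT, frames=[2,6,-] (faults so far: 2)
  step 2: ref 3 -> FAULT, frames=[2,6,3] (faults so far: 3)
  step 3: ref 5 -> FAULT, evict 2, frames=[5,6,3] (faults so far: 4)
  step 4: ref 6 -> HIT, frames=[5,6,3] (faults so far: 4)
  step 5: ref 5 -> HIT, frames=[5,6,3] (faults so far: 4)
  step 6: ref 6 -> HIT, frames=[5,6,3] (faults so far: 4)
  step 7: ref 2 -> FAULT, evict 6, frames=[5,2,3] (faults so far: 5)
  step 8: ref 5 -> HIT, frames=[5,2,3] (faults so far: 5)
  step 9: ref 3 -> HIT, frames=[5,2,3] (faults so far: 5)
  step 10: ref 3 -> HIT, frames=[5,2,3] (faults so far: 5)
  step 11: ref 3 -> HIT, frames=[5,2,3] (faults so far: 5)
  step 12: ref 3 -> HIT, frames=[5,2,3] (faults so far: 5)
  step 13: ref 5 -> HIT, frames=[5,2,3] (faults so far: 5)
  FIFO total faults: 5
--- LRU ---
  step 0: ref 2 -> FAULT, frames=[2,-,-] (faults so far: 1)
  step 1: ref 6 -> FAULT, frames=[2,6,-] (faults so far: 2)
  step 2: ref 3 -> FAULT, frames=[2,6,3] (faults so far: 3)
  step 3: ref 5 -> FAULT, evict 2, frames=[5,6,3] (faults so far: 4)
  step 4: ref 6 -> HIT, frames=[5,6,3] (faults so far: 4)
  step 5: ref 5 -> HIT, frames=[5,6,3] (faults so far: 4)
  step 6: ref 6 -> HIT, frames=[5,6,3] (faults so far: 4)
  step 7: ref 2 -> FAULT, evict 3, frames=[5,6,2] (faults so far: 5)
  step 8: ref 5 -> HIT, frames=[5,6,2] (faults so far: 5)
  step 9: ref 3 -> FAULT, evict 6, frames=[5,3,2] (faults so far: 6)
  step 10: ref 3 -> HIT, frames=[5,3,2] (faults so far: 6)
  step 11: ref 3 -> HIT, frames=[5,3,2] (faults so far: 6)
  step 12: ref 3 -> HIT, frames=[5,3,2] (faults so far: 6)
  step 13: ref 5 -> HIT, frames=[5,3,2] (faults so far: 6)
  LRU total faults: 6
--- Optimal ---
  step 0: ref 2 -> FAULT, frames=[2,-,-] (faults so far: 1)
  step 1: ref 6 -> FAULT, frames=[2,6,-] (faults so far: 2)
  step 2: ref 3 -> FAULT, frames=[2,6,3] (faults so far: 3)
  step 3: ref 5 -> FAULT, evict 3, frames=[2,6,5] (faults so far: 4)
  step 4: ref 6 -> HIT, frames=[2,6,5] (faults so far: 4)
  step 5: ref 5 -> HIT, frames=[2,6,5] (faults so far: 4)
  step 6: ref 6 -> HIT, frames=[2,6,5] (faults so far: 4)
  step 7: ref 2 -> HIT, frames=[2,6,5] (faults so far: 4)
  step 8: ref 5 -> HIT, frames=[2,6,5] (faults so far: 4)
  step 9: ref 3 -> FAULT, evict 2, frames=[3,6,5] (faults so far: 5)
  step 10: ref 3 -> HIT, frames=[3,6,5] (faults so far: 5)
  step 11: ref 3 -> HIT, frames=[3,6,5] (faults so far: 5)
  step 12: ref 3 -> HIT, frames=[3,6,5] (faults so far: 5)
  step 13: ref 5 -> HIT, frames=[3,6,5] (faults so far: 5)
  Optimal total faults: 5

Answer: 5 6 5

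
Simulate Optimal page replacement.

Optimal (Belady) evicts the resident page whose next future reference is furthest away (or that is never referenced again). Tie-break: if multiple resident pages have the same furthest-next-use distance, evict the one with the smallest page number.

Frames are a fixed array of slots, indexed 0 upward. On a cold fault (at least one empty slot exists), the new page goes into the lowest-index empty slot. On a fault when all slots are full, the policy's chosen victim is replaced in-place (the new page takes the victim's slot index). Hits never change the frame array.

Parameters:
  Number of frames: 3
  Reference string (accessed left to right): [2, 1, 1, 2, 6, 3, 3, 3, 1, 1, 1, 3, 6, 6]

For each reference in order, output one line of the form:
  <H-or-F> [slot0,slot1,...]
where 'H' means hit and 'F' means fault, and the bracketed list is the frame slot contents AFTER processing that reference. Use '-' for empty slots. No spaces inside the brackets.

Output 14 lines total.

F [2,-,-]
F [2,1,-]
H [2,1,-]
H [2,1,-]
F [2,1,6]
F [3,1,6]
H [3,1,6]
H [3,1,6]
H [3,1,6]
H [3,1,6]
H [3,1,6]
H [3,1,6]
H [3,1,6]
H [3,1,6]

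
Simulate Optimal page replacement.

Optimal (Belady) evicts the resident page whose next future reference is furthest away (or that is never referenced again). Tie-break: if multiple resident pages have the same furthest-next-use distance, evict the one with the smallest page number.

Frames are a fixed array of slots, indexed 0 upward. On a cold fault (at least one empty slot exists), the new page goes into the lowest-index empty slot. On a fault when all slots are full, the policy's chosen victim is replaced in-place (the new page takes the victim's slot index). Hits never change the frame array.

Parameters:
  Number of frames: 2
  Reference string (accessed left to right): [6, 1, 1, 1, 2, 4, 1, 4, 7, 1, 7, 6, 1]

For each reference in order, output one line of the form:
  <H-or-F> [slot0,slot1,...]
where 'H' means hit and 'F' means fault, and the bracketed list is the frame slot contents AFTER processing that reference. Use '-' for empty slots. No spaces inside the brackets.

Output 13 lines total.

F [6,-]
F [6,1]
H [6,1]
H [6,1]
F [2,1]
F [4,1]
H [4,1]
H [4,1]
F [7,1]
H [7,1]
H [7,1]
F [6,1]
H [6,1]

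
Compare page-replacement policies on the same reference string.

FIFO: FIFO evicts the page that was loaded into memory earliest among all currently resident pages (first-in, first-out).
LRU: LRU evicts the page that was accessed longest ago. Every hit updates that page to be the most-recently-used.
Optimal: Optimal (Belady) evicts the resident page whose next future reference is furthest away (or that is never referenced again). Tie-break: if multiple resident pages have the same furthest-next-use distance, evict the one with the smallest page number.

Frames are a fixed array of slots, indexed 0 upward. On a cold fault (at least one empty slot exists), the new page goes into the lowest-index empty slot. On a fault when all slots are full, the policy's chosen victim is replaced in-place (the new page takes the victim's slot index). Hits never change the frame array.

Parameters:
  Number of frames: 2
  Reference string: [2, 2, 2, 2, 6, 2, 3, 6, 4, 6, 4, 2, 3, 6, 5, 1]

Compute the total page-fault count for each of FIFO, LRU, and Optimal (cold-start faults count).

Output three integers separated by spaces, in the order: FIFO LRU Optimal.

Answer: 10 10 8

Derivation:
--- FIFO ---
  step 0: ref 2 -> FAULT, frames=[2,-] (faults so far: 1)
  step 1: ref 2 -> HIT, frames=[2,-] (faults so far: 1)
  step 2: ref 2 -> HIT, frames=[2,-] (faults so far: 1)
  step 3: ref 2 -> HIT, frames=[2,-] (faults so far: 1)
  step 4: ref 6 -> FAULT, frames=[2,6] (faults so far: 2)
  step 5: ref 2 -> HIT, frames=[2,6] (faults so far: 2)
  step 6: ref 3 -> FAULT, evict 2, frames=[3,6] (faults so far: 3)
  step 7: ref 6 -> HIT, frames=[3,6] (faults so far: 3)
  step 8: ref 4 -> FAULT, evict 6, frames=[3,4] (faults so far: 4)
  step 9: ref 6 -> FAULT, evict 3, frames=[6,4] (faults so far: 5)
  step 10: ref 4 -> HIT, frames=[6,4] (faults so far: 5)
  step 11: ref 2 -> FAULT, evict 4, frames=[6,2] (faults so far: 6)
  step 12: ref 3 -> FAULT, evict 6, frames=[3,2] (faults so far: 7)
  step 13: ref 6 -> FAULT, evict 2, frames=[3,6] (faults so far: 8)
  step 14: ref 5 -> FAULT, evict 3, frames=[5,6] (faults so far: 9)
  step 15: ref 1 -> FAULT, evict 6, frames=[5,1] (faults so far: 10)
  FIFO total faults: 10
--- LRU ---
  step 0: ref 2 -> FAULT, frames=[2,-] (faults so far: 1)
  step 1: ref 2 -> HIT, frames=[2,-] (faults so far: 1)
  step 2: ref 2 -> HIT, frames=[2,-] (faults so far: 1)
  step 3: ref 2 -> HIT, frames=[2,-] (faults so far: 1)
  step 4: ref 6 -> FAULT, frames=[2,6] (faults so far: 2)
  step 5: ref 2 -> HIT, frames=[2,6] (faults so far: 2)
  step 6: ref 3 -> FAULT, evict 6, frames=[2,3] (faults so far: 3)
  step 7: ref 6 -> FAULT, evict 2, frames=[6,3] (faults so far: 4)
  step 8: ref 4 -> FAULT, evict 3, frames=[6,4] (faults so far: 5)
  step 9: ref 6 -> HIT, frames=[6,4] (faults so far: 5)
  step 10: ref 4 -> HIT, frames=[6,4] (faults so far: 5)
  step 11: ref 2 -> FAULT, evict 6, frames=[2,4] (faults so far: 6)
  step 12: ref 3 -> FAULT, evict 4, frames=[2,3] (faults so far: 7)
  step 13: ref 6 -> FAULT, evict 2, frames=[6,3] (faults so far: 8)
  step 14: ref 5 -> FAULT, evict 3, frames=[6,5] (faults so far: 9)
  step 15: ref 1 -> FAULT, evict 6, frames=[1,5] (faults so far: 10)
  LRU total faults: 10
--- Optimal ---
  step 0: ref 2 -> FAULT, frames=[2,-] (faults so far: 1)
  step 1: ref 2 -> HIT, frames=[2,-] (faults so far: 1)
  step 2: ref 2 -> HIT, frames=[2,-] (faults so far: 1)
  step 3: ref 2 -> HIT, frames=[2,-] (faults so far: 1)
  step 4: ref 6 -> FAULT, frames=[2,6] (faults so far: 2)
  step 5: ref 2 -> HIT, frames=[2,6] (faults so far: 2)
  step 6: ref 3 -> FAULT, evict 2, frames=[3,6] (faults so far: 3)
  step 7: ref 6 -> HIT, frames=[3,6] (faults so far: 3)
  step 8: ref 4 -> FAULT, evict 3, frames=[4,6] (faults so far: 4)
  step 9: ref 6 -> HIT, frames=[4,6] (faults so far: 4)
  step 10: ref 4 -> HIT, frames=[4,6] (faults so far: 4)
  step 11: ref 2 -> FAULT, evict 4, frames=[2,6] (faults so far: 5)
  step 12: ref 3 -> FAULT, evict 2, frames=[3,6] (faults so far: 6)
  step 13: ref 6 -> HIT, frames=[3,6] (faults so far: 6)
  step 14: ref 5 -> FAULT, evict 3, frames=[5,6] (faults so far: 7)
  step 15: ref 1 -> FAULT, evict 5, frames=[1,6] (faults so far: 8)
  Optimal total faults: 8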